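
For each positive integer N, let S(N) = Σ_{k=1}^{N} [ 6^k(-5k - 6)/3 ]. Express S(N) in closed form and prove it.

We claim S(N) = -2·6^N(N + 1) + 2 for all N ≥ 1.
When N = 1: S(1) = -22, and the closed form gives -22. They agree.
Suppose the result is true for N = k, so S(k) = -2·6^k(k + 1) + 2.
Then S(k+1) = S(k) + (6^k(-10k - 22)) = (-2·6^k(k + 1) + 2) + (6^k(-10k - 22)).
Simplifying, S(k+1) = -12·6^k·k - 24·6^k + 2 = -2·6^(k+1)((k+1) + 1) + 2,
which is the closed form with N = k+1.
By induction, the statement is established for all N ≥ 1.

S(N) = -2·6^N(N + 1) + 2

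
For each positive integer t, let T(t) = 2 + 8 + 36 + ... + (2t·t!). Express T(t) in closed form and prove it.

T(t) = 2(t + 1)! - 2

We claim T(t) = 2(t + 1)! - 2 for all t ≥ 1.
When t = 1: T(1) = 2, and the closed form gives 2. They agree.
Inductive step: assume the claim holds for t = i, so T(i) = 2(i + 1)! - 2.
Then T(i+1) = T(i) + (2(i + 1)(i + 1)!) = (2(i + 1)! - 2) + (2(i + 1)(i + 1)!).
Simplifying, T(i+1) = 2((i+1) + 1)! - 2,
which is the closed form with t = i+1.
This completes the induction.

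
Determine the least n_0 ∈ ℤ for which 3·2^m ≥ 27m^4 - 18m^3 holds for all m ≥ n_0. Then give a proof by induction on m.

At m = 20: 3145728 < 4176000, so the inequality fails and n_0 ≥ 21. We prove 3·2^m ≥ 27m^4 - 18m^3 for all m ≥ 21.
When m = 21: 3·2^m = 6291456 and 27m^4 - 18m^3 = 5084289, so 6291456 ≥ 5084289.
Inductive step: assume the claim holds for m = r, so 3·2^r ≥ 27r^4 - 18r^3.
Then 3·2^(r + 1) = 2·(3·2^r) ≥ 2·(27r^4 - 18r^3).
Also, for r ≥ 21 we have 2·(27r^4 - 18r^3) ≥ 27(r+1)^4 - 18(r+1)^3, since 2·(27r^4 - 18r^3) − (27(r+1)^4 - 18(r+1)^3) = 27r^4 - 126r^3 - 108r^2 - 54r - 9, which is nonnegative for all r ≥ 21.
Combining, 3·2^(r + 1) ≥ 27(r+1)^4 - 18(r+1)^3.
This completes the induction.
Hence the smallest such n_0 is 21.

n_0 = 21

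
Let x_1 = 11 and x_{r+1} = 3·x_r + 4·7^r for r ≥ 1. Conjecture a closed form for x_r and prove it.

x_r = 4·3^(r - 1) + 7^r

Computing the first terms: x_1 = 11, x_2 = 61, x_3 = 379. This suggests x_r = 4·3^(r - 1) + 7^r.
For the base case r = 1: the formula gives 11 = 11 = x_1.
Inductive step: suppose the statement holds for some k ≥ 1, so x_k = 4·3^(k - 1) + 7^k.
Then x_{k+1} = 3·x_k + 4·7^k = 3·(4·3^(k - 1) + 7^k) + 4·7^k = 4·3^k + 7^(k + 1) = 4·3^((k+1) - 1) + 7^(k+1),
which is the claimed formula at r = k+1.
This completes the induction.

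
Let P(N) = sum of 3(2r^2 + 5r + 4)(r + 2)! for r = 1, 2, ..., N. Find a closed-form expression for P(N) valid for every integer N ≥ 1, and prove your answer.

We claim P(N) = (6N + 3)(N + 3)! - 18 for all N ≥ 1.
For the base case N = 1: P(1) = 198, and the closed form gives 198. They agree.
Inductive step: suppose the statement holds for some r ≥ 1, so P(r) = (6r + 3)(r + 3)! - 18.
Then P(r+1) = P(r) + (3(2r^2 + 9r + 11)(r + 3)!) = ((6r + 3)(r + 3)! - 18) + (3(2r^2 + 9r + 11)(r + 3)!).
Simplifying, P(r+1) = (6(r+1) + 3)((r+1) + 3)! - 18,
which is the closed form with N = r+1.
This completes the induction.

P(N) = (6N + 3)(N + 3)! - 18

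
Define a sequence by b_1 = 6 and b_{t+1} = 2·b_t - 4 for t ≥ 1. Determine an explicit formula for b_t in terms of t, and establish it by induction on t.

b_t = 2^t + 4

Computing the first terms: b_1 = 6, b_2 = 8, b_3 = 12. This suggests b_t = 2^t + 4.
Base case (t = 1): the formula gives 6 = 6 = b_1.
Suppose the result is true for t = m, so b_m = 2^m + 4.
Then b_{m+1} = 2·b_m - 4 = 2·(2^m + 4) - 4 = 2^(m + 1) + 4,
which is the claimed formula at t = m+1.
This completes the induction.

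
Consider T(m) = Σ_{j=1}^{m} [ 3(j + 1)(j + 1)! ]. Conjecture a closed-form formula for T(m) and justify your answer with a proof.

We claim T(m) = 3(m + 2)! - 6 for all m ≥ 1.
Base step (m = 1): T(1) = 12, and the closed form gives 12. They agree.
Suppose the result is true for m = j, so T(j) = 3(j + 2)! - 6.
Then T(j+1) = T(j) + (3(j + 2)(j + 2)!) = (3(j + 2)! - 6) + (3(j + 2)(j + 2)!).
Simplifying, T(j+1) = 3((j+1) + 2)! - 6,
which is the closed form with m = j+1.
This completes the induction.

T(m) = 3(m + 2)! - 6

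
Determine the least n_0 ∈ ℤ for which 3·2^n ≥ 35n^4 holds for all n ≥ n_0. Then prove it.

At n = 21: 6291456 < 6806835, so the inequality fails and n_0 ≥ 22. We prove 3·2^n ≥ 35n^4 for all n ≥ 22.
When n = 22: 3·2^n = 12582912 and 35n^4 = 8198960, so 12582912 ≥ 8198960.
For the inductive step, assume it holds for an arbitrary k ≥ 22, so 3·2^k ≥ 35k^4.
Then 3·2^(k + 1) = 2·(3·2^k) ≥ 2·(35k^4).
Also, for k ≥ 22 we have 2·(35k^4) ≥ 35(k+1)^4, since 2 ≥ (1 + 1/k)^4 for all k ≥ 22.
Combining, 3·2^(k + 1) ≥ 35(k+1)^4.
This completes the induction.
Hence the smallest such n_0 is 22.

n_0 = 22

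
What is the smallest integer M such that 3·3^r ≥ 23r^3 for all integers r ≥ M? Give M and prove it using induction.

M = 8

At r = 7: 6561 < 7889, so the inequality fails and M ≥ 8. We prove 3·3^r ≥ 23r^3 for all r ≥ 8.
For the base case r = 8: 3·3^r = 19683 and 23r^3 = 11776, so 19683 ≥ 11776.
Inductive step: suppose the statement holds for some p ≥ 8, so 3·3^p ≥ 23p^3.
Then 3·3^(p + 1) = 3·(3·3^p) ≥ 3·(23p^3).
Also, for p ≥ 8 we have 3·(23p^3) ≥ 23(p+1)^3, since 3 ≥ (1 + 1/p)^3 for all p ≥ 8.
Combining, 3·3^(p + 1) ≥ 23(p+1)^3.
This completes the induction.
Hence the smallest such M is 8.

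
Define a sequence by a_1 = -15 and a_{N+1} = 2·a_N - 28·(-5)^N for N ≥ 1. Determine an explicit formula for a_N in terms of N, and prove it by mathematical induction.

a_N = 4(-5)^N + 5·2^(N - 1)

Computing the first terms: a_1 = -15, a_2 = 110, a_3 = -480. This suggests a_N = 4(-5)^N + 5·2^(N - 1).
Base step (N = 1): the formula gives -15 = -15 = a_1.
Inductive step: suppose the statement holds for some p ≥ 1, so a_p = 4(-5)^p + 5·2^(p - 1).
Then a_{p+1} = 2·a_p - 28·(-5)^p = 2·(4(-5)^p + 5·2^(p - 1)) - 28·(-5)^p = 4(-5)^(p + 1) + 5·2^p = 4(-5)^(p+1) + 5·2^((p+1) - 1),
which is the claimed formula at N = p+1.
By induction, the statement is established for all N ≥ 1.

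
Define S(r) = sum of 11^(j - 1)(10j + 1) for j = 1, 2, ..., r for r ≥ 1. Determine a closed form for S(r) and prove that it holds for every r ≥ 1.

S(r) = 11^r·r

We claim S(r) = 11^r·r for all r ≥ 1.
Base step (r = 1): S(1) = 11, and the closed form gives 11. They agree.
Suppose the result is true for r = j, so S(j) = 11^j·j.
Then S(j+1) = S(j) + (11^j(10j + 11)) = (11^j·j) + (11^j(10j + 11)).
Simplifying, S(j+1) = 11^(j + 1)(j + 1) = 11^(j+1)·(j+1),
which is the closed form with r = j+1.
This completes the induction.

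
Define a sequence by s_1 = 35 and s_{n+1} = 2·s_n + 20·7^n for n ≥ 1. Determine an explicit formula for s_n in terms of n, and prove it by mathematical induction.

Computing the first terms: s_1 = 35, s_2 = 210, s_3 = 1400. This suggests s_n = 7·2^(n - 1) + 4·7^n.
Base case (n = 1): the formula gives 35 = 35 = s_1.
Suppose the result is true for n = j, so s_j = 7·2^(j - 1) + 4·7^j.
Then s_{j+1} = 2·s_j + 20·7^j = 2·(7·2^(j - 1) + 4·7^j) + 20·7^j = 7·2^j + 4·7^(j + 1) = 7·2^((j+1) - 1) + 4·7^(j+1),
which is the claimed formula at n = j+1.
By induction, the statement is established for all n ≥ 1.

s_n = 7·2^(n - 1) + 4·7^n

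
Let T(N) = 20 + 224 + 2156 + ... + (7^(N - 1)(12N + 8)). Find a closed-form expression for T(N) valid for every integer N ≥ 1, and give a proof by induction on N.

We claim T(N) = 7^N(2N + 1) - 1 for all N ≥ 1.
For the base case N = 1: T(1) = 20, and the closed form gives 20. They agree.
Inductive step: assume the claim holds for N = r, so T(r) = 7^r(2r + 1) - 1.
Then T(r+1) = T(r) + (7^r(12r + 20)) = (7^r(2r + 1) - 1) + (7^r(12r + 20)).
Simplifying, T(r+1) = 14·7^r·r + 21·7^r - 1 = 7^(r+1)(2(r+1) + 1) - 1,
which is the closed form with N = r+1.
By induction, the statement is established for all N ≥ 1.

T(N) = 7^N(2N + 1) - 1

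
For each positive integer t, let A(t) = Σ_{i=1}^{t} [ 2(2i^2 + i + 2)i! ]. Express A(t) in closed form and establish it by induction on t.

We claim A(t) = (4t + 2)(t + 1)! - 2 for all t ≥ 1.
For the base case t = 1: A(1) = 10, and the closed form gives 10. They agree.
Suppose the result is true for t = i, so A(i) = (4i + 2)(i + 1)! - 2.
Then A(i+1) = A(i) + (2(2i^2 + 5i + 5)(i + 1)!) = ((4i + 2)(i + 1)! - 2) + (2(2i^2 + 5i + 5)(i + 1)!).
Simplifying, A(i+1) = (4(i+1) + 2)((i+1) + 1)! - 2,
which is the closed form with t = i+1.
This completes the induction.

A(t) = (4t + 2)(t + 1)! - 2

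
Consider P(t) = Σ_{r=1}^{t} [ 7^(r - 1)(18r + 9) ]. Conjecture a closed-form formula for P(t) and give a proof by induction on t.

We claim P(t) = 7^t(3t + 1) - 1 for all t ≥ 1.
Base step (t = 1): P(1) = 27, and the closed form gives 27. They agree.
Inductive step: suppose the statement holds for some r ≥ 1, so P(r) = 7^r(3r + 1) - 1.
Then P(r+1) = P(r) + (7^r(18r + 27)) = (7^r(3r + 1) - 1) + (7^r(18r + 27)).
Simplifying, P(r+1) = 21·7^r·r + 28·7^r - 1 = 7^(r+1)(3(r+1) + 1) - 1,
which is the closed form with t = r+1.
By the principle of mathematical induction, the result holds for all t ≥ 1.

P(t) = 7^t(3t + 1) - 1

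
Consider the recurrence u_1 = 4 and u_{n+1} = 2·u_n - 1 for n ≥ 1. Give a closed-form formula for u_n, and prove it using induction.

Computing the first terms: u_1 = 4, u_2 = 7, u_3 = 13. This suggests u_n = 3·2^(n - 1) + 1.
Base step (n = 1): the formula gives 4 = 4 = u_1.
For the inductive step, assume it holds for an arbitrary i ≥ 1, so u_i = 3·2^(i - 1) + 1.
Then u_{i+1} = 2·u_i - 1 = 2·(3·2^(i - 1) + 1) - 1 = 3·2^i + 1 = 3·2^((i+1) - 1) + 1,
which is the claimed formula at n = i+1.
This completes the induction.

u_n = 3·2^(n - 1) + 1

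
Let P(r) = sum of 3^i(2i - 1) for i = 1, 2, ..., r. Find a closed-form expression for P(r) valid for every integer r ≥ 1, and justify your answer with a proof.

P(r) = 3·3^r(r - 1) + 3

We claim P(r) = 3·3^r(r - 1) + 3 for all r ≥ 1.
For the base case r = 1: P(1) = 3, and the closed form gives 3. They agree.
Inductive step: suppose the statement holds for some i ≥ 1, so P(i) = 3·3^i(i - 1) + 3.
Then P(i+1) = P(i) + (3^(i + 1)(2i + 1)) = (3·3^i(i - 1) + 3) + (3^(i + 1)(2i + 1)).
Simplifying, P(i+1) = 9·3^i·i + 3 = 3·3^(i+1)((i+1) - 1) + 3,
which is the closed form with r = i+1.
By the principle of mathematical induction, the result holds for all r ≥ 1.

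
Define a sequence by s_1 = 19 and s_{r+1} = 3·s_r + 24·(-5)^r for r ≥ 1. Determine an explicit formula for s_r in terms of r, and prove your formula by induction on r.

Computing the first terms: s_1 = 19, s_2 = -63, s_3 = 411. This suggests s_r = -3(-5)^r + 4·3^(r - 1).
Base step (r = 1): the formula gives 19 = 19 = s_1.
Suppose the result is true for r = j, so s_j = -3(-5)^j + 4·3^(j - 1).
Then s_{j+1} = 3·s_j + 24·(-5)^j = 3·(-3(-5)^j + 4·3^(j - 1)) + 24·(-5)^j = -3(-5)^(j + 1) + 4·3^j = -3(-5)^(j+1) + 4·3^((j+1) - 1),
which is the claimed formula at r = j+1.
This completes the induction.

s_r = -3(-5)^r + 4·3^(r - 1)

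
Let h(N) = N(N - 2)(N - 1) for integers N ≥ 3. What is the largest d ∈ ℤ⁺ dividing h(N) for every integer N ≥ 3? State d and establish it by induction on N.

d = 6

Computing the first values: h(3) = 6 and h(4) = 24; gcd(6, 24) = 6, so d ≤ 6.
We prove 6 | N(N - 2)(N - 1) for all N ≥ 3 by induction on N.
For the base case N = 3: h(3) = 6 = 6·(1), so 6 | h(3).
Suppose the result is true for N = p, i.e. 6 | h(p). Then
h(p+1) − h(p) = (p-1)·p·(p+1) − (p-2)·(p-1)·p = (p-1)·p·[(p+1) − (p-2)] = 3·(p-1)·p. The product of 2 consecutive integers is divisible by (2)! = 2, so h(p+1) − h(p) is divisible by 3·2 = 6. By the inductive hypothesis 6 | h(p), hence 6 | h(p+1).
Hence, by induction on N, the claim holds for every N ≥ 3.
Therefore the largest such d is 6.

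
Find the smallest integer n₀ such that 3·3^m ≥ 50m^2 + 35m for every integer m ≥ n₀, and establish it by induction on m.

At m = 5: 729 < 1425, so the inequality fails and n₀ ≥ 6. We prove 3·3^m ≥ 50m^2 + 35m for all m ≥ 6.
For the base case m = 6: 3·3^m = 2187 and 50m^2 + 35m = 2010, so 2187 ≥ 2010.
Suppose the result is true for m = r, so 3·3^r ≥ 50r^2 + 35r.
Then 3·3^(r + 1) = 3·(3·3^r) ≥ 3·(50r^2 + 35r).
Also, for r ≥ 6 we have 3·(50r^2 + 35r) ≥ 50(r+1)^2 + 35(r+1), since 3·(50r^2 + 35r) − (50(r+1)^2 + 35(r+1)) = 100r^2 - 30r - 85, which is nonnegative for all r ≥ 6.
Combining, 3·3^(r + 1) ≥ 50(r+1)^2 + 35(r+1).
Hence, by induction on m, the claim holds for every m ≥ 6.
Hence the smallest such n₀ is 6.

n₀ = 6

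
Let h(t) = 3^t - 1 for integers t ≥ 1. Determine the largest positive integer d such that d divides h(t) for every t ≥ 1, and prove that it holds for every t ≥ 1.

d = 2

Computing the first values: h(1) = 2 and h(2) = 8; gcd(2, 8) = 2, so d ≤ 2.
We prove 2 | 3^t - 1 for all t ≥ 1 by induction on t.
For the base case t = 1: h(1) = 2 = 2·(1), so 2 | h(1).
Inductive step: suppose the statement holds for some p ≥ 1, i.e. 2 | h(p). Then
3^{p+1} − 1^{p+1} = 3·3^p − 1·1^p = 3·(3^p − 1^p) + (2)·1^p. The first term is divisible by 2 by the inductive hypothesis, and the second term (2)·1^p is divisible by 2 since 2 | 2. Hence 2 | h(p+1).
By induction, the statement is established for all t ≥ 1.
Therefore the largest such d is 2.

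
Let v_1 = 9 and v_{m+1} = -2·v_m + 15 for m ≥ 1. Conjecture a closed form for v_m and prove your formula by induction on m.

v_m = (-2)^(m + 1) + 5

Computing the first terms: v_1 = 9, v_2 = -3, v_3 = 21. This suggests v_m = (-2)^(m + 1) + 5.
When m = 1: the formula gives 9 = 9 = v_1.
Suppose the result is true for m = i, so v_i = (-2)^(i + 1) + 5.
Then v_{i+1} = -2·v_i + 15 = -2·((-2)^(i + 1) + 5) + 15 = (-2)^(i + 2) + 5 = (-2)^((i+1) + 1) + 5,
which is the claimed formula at m = i+1.
Hence, by induction on m, the claim holds for every m ≥ 1.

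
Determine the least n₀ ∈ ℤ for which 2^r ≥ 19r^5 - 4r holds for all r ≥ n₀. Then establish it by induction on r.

n₀ = 29

At r = 28: 268435456 < 326996880, so the inequality fails and n₀ ≥ 29. We prove 2^r ≥ 19r^5 - 4r for all r ≥ 29.
For the base case r = 29: 2^r = 536870912 and 19r^5 - 4r = 389711715, so 536870912 ≥ 389711715.
For the inductive step, assume it holds for an arbitrary j ≥ 29, so 2^j ≥ 19j^5 - 4j.
Then 2^(j + 1) = 2·(2^j) ≥ 2·(19j^5 - 4j).
Also, for j ≥ 29 we have 2·(19j^5 - 4j) ≥ 19(j+1)^5 - 4(j+1), since 2·(19j^5 - 4j) − (19(j+1)^5 - 4(j+1)) = 19j^5 - 95j^4 - 190j^3 - 190j^2 - 99j - 15, which is nonnegative for all j ≥ 29.
Combining, 2^(j + 1) ≥ 19(j+1)^5 - 4(j+1).
This completes the induction.
Hence the smallest such n₀ is 29.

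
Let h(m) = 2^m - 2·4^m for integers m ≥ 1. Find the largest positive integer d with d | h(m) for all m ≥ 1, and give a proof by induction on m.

Computing the first values: h(1) = -6 and h(2) = -28; gcd(-6, -28) = 2, so d ≤ 2.
We prove 2 | 2^m - 2·4^m for all m ≥ 1 by induction on m.
When m = 1: h(1) = -6 = 2·(-3), so 2 | h(1).
Inductive step: suppose the statement holds for some r ≥ 1, i.e. 2 | h(r). Then
h(r+1) − 4·h(r) = (2^(r+1) - 2·4^(r+1)) − 4·(2^r - 2·4^r) = (1)·2^r·(2 − 4) = (-2)·2^r. Since 2 | h(r) by the inductive hypothesis, 2 | 4·h(r); and 2 | -2 since -2 = 2·-1. Therefore 2 | h(r+1).
By induction, the statement is established for all m ≥ 1.
Therefore the largest such d is 2.

d = 2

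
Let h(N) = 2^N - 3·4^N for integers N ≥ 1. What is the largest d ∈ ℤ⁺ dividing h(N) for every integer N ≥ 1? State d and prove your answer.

Computing the first values: h(1) = -10 and h(2) = -44; gcd(-10, -44) = 2, so d ≤ 2.
We prove 2 | 2^N - 3·4^N for all N ≥ 1 by induction on N.
Base step (N = 1): h(1) = -10 = 2·(-5), so 2 | h(1).
Inductive step: assume the claim holds for N = p, i.e. 2 | h(p). Then
h(p+1) − 4·h(p) = (2^(p+1) - 3·4^(p+1)) − 4·(2^p - 3·4^p) = (1)·2^p·(2 − 4) = (-2)·2^p. Since 2 | h(p) by the inductive hypothesis, 2 | 4·h(p); and 2 | -2 since -2 = 2·-1. Therefore 2 | h(p+1).
By the principle of mathematical induction, the result holds for all N ≥ 1.
Therefore the largest such d is 2.

d = 2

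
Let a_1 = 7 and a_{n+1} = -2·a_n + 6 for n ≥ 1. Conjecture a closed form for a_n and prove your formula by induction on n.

a_n = 5(-2)^(n - 1) + 2

Computing the first terms: a_1 = 7, a_2 = -8, a_3 = 22. This suggests a_n = 5(-2)^(n - 1) + 2.
For the base case n = 1: the formula gives 7 = 7 = a_1.
Inductive step: assume the claim holds for n = i, so a_i = 5(-2)^(i - 1) + 2.
Then a_{i+1} = -2·a_i + 6 = -2·(5(-2)^(i - 1) + 2) + 6 = 5(-2)^i + 2 = 5(-2)^((i+1) - 1) + 2,
which is the claimed formula at n = i+1.
This completes the induction.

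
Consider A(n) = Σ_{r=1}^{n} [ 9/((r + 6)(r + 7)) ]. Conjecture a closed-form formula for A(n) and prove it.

A(n) = 9n/(7(n + 7))

We claim A(n) = 9n/(7(n + 7)) for all n ≥ 1.
Base case (n = 1): A(1) = 9/56, and the closed form gives 9/56. They agree.
For the inductive step, assume it holds for an arbitrary r ≥ 1, so A(r) = 9r/(7(r + 7)).
Then A(r+1) = A(r) + (9/((r + 7)(r + 8))) = (9r/(7(r + 7))) + (9/((r + 7)(r + 8))).
Simplifying, A(r+1) = 9(r + 1)/(7(r + 8)) = 9(r+1)/(7((r+1) + 7)),
which is the closed form with n = r+1.
Hence, by induction on n, the claim holds for every n ≥ 1.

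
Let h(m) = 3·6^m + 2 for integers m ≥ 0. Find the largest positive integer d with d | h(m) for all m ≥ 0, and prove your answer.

Computing the first values: h(0) = 5 and h(1) = 20; gcd(5, 20) = 5, so d ≤ 5.
We prove 5 | 3·6^m + 2 for all m ≥ 0 by induction on m.
For the base case m = 0: h(0) = 5 = 5·(1), so 5 | h(0).
Inductive step: assume the claim holds for m = r, i.e. 5 | h(r). Then
h(r+1) = 3·6^(r+1) + 2 = 6·(3·6^r + 2) - 10 = 6·h(r) - 10. The first term is divisible by 5 by the inductive hypothesis, and -10 is divisible by 5. Hence 5 | h(r+1).
By induction, the statement is established for all m ≥ 0.
Therefore the largest such d is 5.

d = 5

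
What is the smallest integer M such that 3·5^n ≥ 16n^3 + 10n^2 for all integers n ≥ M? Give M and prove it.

At n = 3: 375 < 522, so the inequality fails and M ≥ 4. We prove 3·5^n ≥ 16n^3 + 10n^2 for all n ≥ 4.
When n = 4: 3·5^n = 1875 and 16n^3 + 10n^2 = 1184, so 1875 ≥ 1184.
Inductive step: assume the claim holds for n = r, so 3·5^r ≥ 16r^3 + 10r^2.
Then 3·5^(r + 1) = 5·(3·5^r) ≥ 5·(16r^3 + 10r^2).
Also, for r ≥ 4 we have 5·(16r^3 + 10r^2) ≥ 16(r+1)^3 + 10(r+1)^2, since 5·(16r^3 + 10r^2) − (16(r+1)^3 + 10(r+1)^2) = 64r^3 - 8r^2 - 68r - 26, which is nonnegative for all r ≥ 4.
Combining, 3·5^(r + 1) ≥ 16(r+1)^3 + 10(r+1)^2.
By induction, the statement is established for all n ≥ 4.
Hence the smallest such M is 4.

M = 4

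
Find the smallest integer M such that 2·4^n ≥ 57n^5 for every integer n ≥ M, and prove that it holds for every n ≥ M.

M = 12

At n = 11: 8388608 < 9179907, so the inequality fails and M ≥ 12. We prove 2·4^n ≥ 57n^5 for all n ≥ 12.
When n = 12: 2·4^n = 33554432 and 57n^5 = 14183424, so 33554432 ≥ 14183424.
Inductive step: suppose the statement holds for some i ≥ 12, so 2·4^i ≥ 57i^5.
Then 2·4^(i + 1) = 4·(2·4^i) ≥ 4·(57i^5).
Also, for i ≥ 12 we have 4·(57i^5) ≥ 57(i+1)^5, since 4 ≥ (1 + 1/i)^5 for all i ≥ 12.
Combining, 2·4^(i + 1) ≥ 57(i+1)^5.
This completes the induction.
Hence the smallest such M is 12.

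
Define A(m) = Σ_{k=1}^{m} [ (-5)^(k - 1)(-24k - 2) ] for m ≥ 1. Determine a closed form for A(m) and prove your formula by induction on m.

We claim A(m) = (-5)^m(4m + 1) - 1 for all m ≥ 1.
Base case (m = 1): A(1) = -26, and the closed form gives -26. They agree.
Inductive step: suppose the statement holds for some k ≥ 1, so A(k) = (-5)^k(4k + 1) - 1.
Then A(k+1) = A(k) + ((-5)^k(-24k - 26)) = ((-5)^k(4k + 1) - 1) + ((-5)^k(-24k - 26)).
Simplifying, A(k+1) = -20(-5)^k·k - 25(-5)^k - 1 = (-5)^(k+1)(4(k+1) + 1) - 1,
which is the closed form with m = k+1.
This completes the induction.

A(m) = (-5)^m(4m + 1) - 1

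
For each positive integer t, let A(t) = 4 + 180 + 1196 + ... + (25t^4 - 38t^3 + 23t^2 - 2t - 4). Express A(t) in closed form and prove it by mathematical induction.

A(t) = t(5t^4 + 3t^3 - 3t^2 + t - 2)

We claim A(t) = t(5t^4 + 3t^3 - 3t^2 + t - 2) for all t ≥ 1.
Base case (t = 1): A(1) = 4, and the closed form gives 4. They agree.
Inductive step: assume the claim holds for t = i, so A(i) = i(5i^4 + 3i^3 - 3i^2 + i - 2).
Then A(i+1) = A(i) + (25i^4 + 62i^3 + 59i^2 + 30i + 4) = (i(5i^4 + 3i^3 - 3i^2 + i - 2)) + (25i^4 + 62i^3 + 59i^2 + 30i + 4).
Simplifying, A(i+1) = (i + 1)(5i^4 + 23i^3 + 36i^2 + 24i + 4) = (i+1)(5(i+1)^4 + 3(i+1)^3 - 3(i+1)^2 + (i+1) - 2),
which is the closed form with t = i+1.
By induction, the statement is established for all t ≥ 1.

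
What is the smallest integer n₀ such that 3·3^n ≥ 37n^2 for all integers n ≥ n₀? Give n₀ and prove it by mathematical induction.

At n = 5: 729 < 925, so the inequality fails and n₀ ≥ 6. We prove 3·3^n ≥ 37n^2 for all n ≥ 6.
For the base case n = 6: 3·3^n = 2187 and 37n^2 = 1332, so 2187 ≥ 1332.
Inductive step: assume the claim holds for n = m, so 3·3^m ≥ 37m^2.
Then 3·3^(m + 1) = 3·(3·3^m) ≥ 3·(37m^2).
Also, for m ≥ 6 we have 3·(37m^2) ≥ 37(m+1)^2, since 3 ≥ (1 + 1/m)^2 for all m ≥ 6.
Combining, 3·3^(m + 1) ≥ 37(m+1)^2.
This completes the induction.
Hence the smallest such n₀ is 6.

n₀ = 6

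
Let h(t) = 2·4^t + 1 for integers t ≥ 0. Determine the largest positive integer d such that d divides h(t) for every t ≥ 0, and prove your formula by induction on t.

Computing the first values: h(0) = 3 and h(1) = 9; gcd(3, 9) = 3, so d ≤ 3.
We prove 3 | 2·4^t + 1 for all t ≥ 0 by induction on t.
Base step (t = 0): h(0) = 3 = 3·(1), so 3 | h(0).
Inductive step: assume the claim holds for t = r, i.e. 3 | h(r). Then
h(r+1) = 2·4^(r+1) + 1 = 4·(2·4^r + 1) - 3 = 4·h(r) - 3. The first term is divisible by 3 by the inductive hypothesis, and -3 is divisible by 3. Hence 3 | h(r+1).
Hence, by induction on t, the claim holds for every t ≥ 0.
Therefore the largest such d is 3.

d = 3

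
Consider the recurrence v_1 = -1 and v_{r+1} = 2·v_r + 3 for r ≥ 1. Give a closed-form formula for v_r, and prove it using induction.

v_r = 2^r - 3

Computing the first terms: v_1 = -1, v_2 = 1, v_3 = 5. This suggests v_r = 2^r - 3.
Base case (r = 1): the formula gives -1 = -1 = v_1.
For the inductive step, assume it holds for an arbitrary i ≥ 1, so v_i = 2^i - 3.
Then v_{i+1} = 2·v_i + 3 = 2·(2^i - 3) + 3 = 2^(i + 1) - 3,
which is the claimed formula at r = i+1.
This completes the induction.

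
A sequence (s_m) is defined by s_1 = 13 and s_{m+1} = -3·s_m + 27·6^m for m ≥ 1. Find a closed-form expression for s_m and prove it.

s_m = -5(-3)^(m - 1) + 3·6^m

Computing the first terms: s_1 = 13, s_2 = 123, s_3 = 603. This suggests s_m = -5(-3)^(m - 1) + 3·6^m.
When m = 1: the formula gives 13 = 13 = s_1.
Inductive step: suppose the statement holds for some i ≥ 1, so s_i = -5(-3)^(i - 1) + 3·6^i.
Then s_{i+1} = -3·s_i + 27·6^i = -3·(-5(-3)^(i - 1) + 3·6^i) + 27·6^i = -5(-3)^i + 3·6^(i + 1) = -5(-3)^((i+1) - 1) + 3·6^(i+1),
which is the claimed formula at m = i+1.
Hence, by induction on m, the claim holds for every m ≥ 1.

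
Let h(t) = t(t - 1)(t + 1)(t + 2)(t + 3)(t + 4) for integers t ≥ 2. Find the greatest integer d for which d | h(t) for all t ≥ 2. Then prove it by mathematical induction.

d = 720

Computing the first values: h(2) = 720 and h(3) = 5040; gcd(720, 5040) = 720, so d ≤ 720.
We prove 720 | t(t - 1)(t + 1)(t + 2)(t + 3)(t + 4) for all t ≥ 2 by induction on t.
Base case (t = 2): h(2) = 720 = 720·(1), so 720 | h(2).
For the inductive step, assume it holds for an arbitrary p ≥ 2, i.e. 720 | h(p). Then
h(p+1) − h(p) = p·(p+1)·(p+2)·(p+3)·(p+4)·(p+5) − (p-1)·p·(p+1)·(p+2)·(p+3)·(p+4) = p·(p+1)·(p+2)·(p+3)·(p+4)·[(p+5) − (p-1)] = 6·p·(p+1)·(p+2)·(p+3)·(p+4). The product of 5 consecutive integers is divisible by (5)! = 120, so h(p+1) − h(p) is divisible by 6·120 = 720. By the inductive hypothesis 720 | h(p), hence 720 | h(p+1).
By the principle of mathematical induction, the result holds for all t ≥ 2.
Therefore the largest such d is 720.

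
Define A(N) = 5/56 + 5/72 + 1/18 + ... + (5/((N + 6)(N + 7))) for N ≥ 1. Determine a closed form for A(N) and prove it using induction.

We claim A(N) = 5N/(7(N + 7)) for all N ≥ 1.
For the base case N = 1: A(1) = 5/56, and the closed form gives 5/56. They agree.
Inductive step: suppose the statement holds for some r ≥ 1, so A(r) = 5r/(7(r + 7)).
Then A(r+1) = A(r) + (5/((r + 7)(r + 8))) = (5r/(7(r + 7))) + (5/((r + 7)(r + 8))).
Simplifying, A(r+1) = 5(r + 1)/(7(r + 8)) = 5(r+1)/(7((r+1) + 7)),
which is the closed form with N = r+1.
By the principle of mathematical induction, the result holds for all N ≥ 1.

A(N) = 5N/(7(N + 7))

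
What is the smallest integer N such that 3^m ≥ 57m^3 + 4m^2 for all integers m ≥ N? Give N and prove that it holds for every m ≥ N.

At m = 9: 19683 < 41877, so the inequality fails and N ≥ 10. We prove 3^m ≥ 57m^3 + 4m^2 for all m ≥ 10.
For the base case m = 10: 3^m = 59049 and 57m^3 + 4m^2 = 57400, so 59049 ≥ 57400.
Suppose the result is true for m = r, so 3^r ≥ 57r^3 + 4r^2.
Then 3^(r + 1) = 3·(3^r) ≥ 3·(57r^3 + 4r^2).
Also, for r ≥ 10 we have 3·(57r^3 + 4r^2) ≥ 57(r+1)^3 + 4(r+1)^2, since 3·(57r^3 + 4r^2) − (57(r+1)^3 + 4(r+1)^2) = 114r^3 - 163r^2 - 179r - 61, which is nonnegative for all r ≥ 10.
Combining, 3^(r + 1) ≥ 57(r+1)^3 + 4(r+1)^2.
This completes the induction.
Hence the smallest such N is 10.

N = 10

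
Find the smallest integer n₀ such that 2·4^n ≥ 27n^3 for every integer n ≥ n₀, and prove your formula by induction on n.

n₀ = 6

At n = 5: 2048 < 3375, so the inequality fails and n₀ ≥ 6. We prove 2·4^n ≥ 27n^3 for all n ≥ 6.
When n = 6: 2·4^n = 8192 and 27n^3 = 5832, so 8192 ≥ 5832.
Inductive step: suppose the statement holds for some k ≥ 6, so 2·4^k ≥ 27k^3.
Then 2·4^(k + 1) = 4·(2·4^k) ≥ 4·(27k^3).
Also, for k ≥ 6 we have 4·(27k^3) ≥ 27(k+1)^3, since 4 ≥ (1 + 1/k)^3 for all k ≥ 6.
Combining, 2·4^(k + 1) ≥ 27(k+1)^3.
Hence, by induction on n, the claim holds for every n ≥ 6.
Hence the smallest such n₀ is 6.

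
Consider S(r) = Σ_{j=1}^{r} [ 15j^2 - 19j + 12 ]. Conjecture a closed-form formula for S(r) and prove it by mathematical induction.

We claim S(r) = r(5r^2 - 2r + 5) for all r ≥ 1.
Base case (r = 1): S(1) = 8, and the closed form gives 8. They agree.
For the inductive step, assume it holds for an arbitrary j ≥ 1, so S(j) = j(5j^2 - 2j + 5).
Then S(j+1) = S(j) + (15j^2 + 11j + 8) = (j(5j^2 - 2j + 5)) + (15j^2 + 11j + 8).
Simplifying, S(j+1) = (j + 1)(5j^2 + 8j + 8) = (j+1)(5(j+1)^2 - 2(j+1) + 5),
which is the closed form with r = j+1.
Hence, by induction on r, the claim holds for every r ≥ 1.

S(r) = r(5r^2 - 2r + 5)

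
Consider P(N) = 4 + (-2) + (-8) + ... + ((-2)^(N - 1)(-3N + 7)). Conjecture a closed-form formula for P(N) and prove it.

We claim P(N) = (-2)^N(N - 2) + 2 for all N ≥ 1.
Base step (N = 1): P(1) = 4, and the closed form gives 4. They agree.
For the inductive step, assume it holds for an arbitrary r ≥ 1, so P(r) = (-2)^r(r - 2) + 2.
Then P(r+1) = P(r) + ((-2)^r(-3r + 4)) = ((-2)^r(r - 2) + 2) + ((-2)^r(-3r + 4)).
Simplifying, P(r+1) = -2(-2)^r·r + 2(-2)^r + 2 = (-2)^(r+1)((r+1) - 2) + 2,
which is the closed form with N = r+1.
This completes the induction.

P(N) = (-2)^N(N - 2) + 2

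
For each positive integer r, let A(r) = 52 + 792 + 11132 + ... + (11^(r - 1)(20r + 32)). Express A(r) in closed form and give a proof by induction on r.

We claim A(r) = 11^r(2r + 3) - 3 for all r ≥ 1.
When r = 1: A(1) = 52, and the closed form gives 52. They agree.
For the inductive step, assume it holds for an arbitrary m ≥ 1, so A(m) = 11^m(2m + 3) - 3.
Then A(m+1) = A(m) + (11^m(20m + 52)) = (11^m(2m + 3) - 3) + (11^m(20m + 52)).
Simplifying, A(m+1) = 22·11^m·m + 55·11^m - 3 = 11^(m+1)(2(m+1) + 3) - 3,
which is the closed form with r = m+1.
This completes the induction.

A(r) = 11^r(2r + 3) - 3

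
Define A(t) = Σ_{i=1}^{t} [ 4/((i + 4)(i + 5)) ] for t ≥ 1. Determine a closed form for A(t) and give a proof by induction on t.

A(t) = 4t/(5(t + 5))

We claim A(t) = 4t/(5(t + 5)) for all t ≥ 1.
For the base case t = 1: A(1) = 2/15, and the closed form gives 2/15. They agree.
Inductive step: assume the claim holds for t = i, so A(i) = 4i/(5(i + 5)).
Then A(i+1) = A(i) + (4/((i + 5)(i + 6))) = (4i/(5(i + 5))) + (4/((i + 5)(i + 6))).
Simplifying, A(i+1) = 4(i + 1)/(5(i + 6)) = 4(i+1)/(5((i+1) + 5)),
which is the closed form with t = i+1.
By induction, the statement is established for all t ≥ 1.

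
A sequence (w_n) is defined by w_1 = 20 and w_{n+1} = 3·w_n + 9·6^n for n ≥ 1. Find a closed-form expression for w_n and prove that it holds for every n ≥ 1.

Computing the first terms: w_1 = 20, w_2 = 114, w_3 = 666. This suggests w_n = 2·3^(n - 1) + 3·6^n.
Base step (n = 1): the formula gives 20 = 20 = w_1.
Suppose the result is true for n = m, so w_m = 2·3^(m - 1) + 3·6^m.
Then w_{m+1} = 3·w_m + 9·6^m = 3·(2·3^(m - 1) + 3·6^m) + 9·6^m = 2·3^m + 3·6^(m + 1) = 2·3^((m+1) - 1) + 3·6^(m+1),
which is the claimed formula at n = m+1.
Hence, by induction on n, the claim holds for every n ≥ 1.

w_n = 2·3^(n - 1) + 3·6^n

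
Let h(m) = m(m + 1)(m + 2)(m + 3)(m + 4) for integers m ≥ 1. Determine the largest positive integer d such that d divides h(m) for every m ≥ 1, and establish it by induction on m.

d = 120

Computing the first values: h(1) = 120 and h(2) = 720; gcd(120, 720) = 120, so d ≤ 120.
We prove 120 | m(m + 1)(m + 2)(m + 3)(m + 4) for all m ≥ 1 by induction on m.
Base step (m = 1): h(1) = 120 = 120·(1), so 120 | h(1).
For the inductive step, assume it holds for an arbitrary j ≥ 1, i.e. 120 | h(j). Then
h(j+1) − h(j) = (j+1)·(j+2)·(j+3)·(j+4)·(j+5) − j·(j+1)·(j+2)·(j+3)·(j+4) = (j+1)·(j+2)·(j+3)·(j+4)·[(j+5) − j] = 5·(j+1)·(j+2)·(j+3)·(j+4). The product of 4 consecutive integers is divisible by (4)! = 24, so h(j+1) − h(j) is divisible by 5·24 = 120. By the inductive hypothesis 120 | h(j), hence 120 | h(j+1).
This completes the induction.
Therefore the largest such d is 120.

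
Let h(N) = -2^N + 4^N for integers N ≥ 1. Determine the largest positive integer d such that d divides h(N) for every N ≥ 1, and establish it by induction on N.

d = 2

Computing the first values: h(1) = 2 and h(2) = 12; gcd(2, 12) = 2, so d ≤ 2.
We prove 2 | -2^N + 4^N for all N ≥ 1 by induction on N.
When N = 1: h(1) = 2 = 2·(1), so 2 | h(1).
Inductive step: assume the claim holds for N = i, i.e. 2 | h(i). Then
4^{i+1} − 2^{i+1} = 4·4^i − 2·2^i = 4·(4^i − 2^i) + (2)·2^i. The first term is divisible by 2 by the inductive hypothesis, and the second term (2)·2^i is divisible by 2 since 2 | 2. Hence 2 | h(i+1).
By induction, the statement is established for all N ≥ 1.
Therefore the largest such d is 2.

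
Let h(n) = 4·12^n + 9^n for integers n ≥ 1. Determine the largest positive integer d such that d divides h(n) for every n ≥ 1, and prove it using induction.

Computing the first values: h(1) = 57 and h(2) = 657; gcd(57, 657) = 3, so d ≤ 3.
We prove 3 | 4·12^n + 9^n for all n ≥ 1 by induction on n.
When n = 1: h(1) = 57 = 3·(19), so 3 | h(1).
Suppose the result is true for n = j, i.e. 3 | h(j). Then
h(j+1) − 12·h(j) = (4·12^(j+1) + 9^(j+1)) − 12·(4·12^j + 9^j) = (1)·9^j·(9 − 12) = (-3)·9^j. Since 3 | h(j) by the inductive hypothesis, 3 | 12·h(j); and 3 | -3 since -3 = 3·-1. Therefore 3 | h(j+1).
This completes the induction.
Therefore the largest such d is 3.

d = 3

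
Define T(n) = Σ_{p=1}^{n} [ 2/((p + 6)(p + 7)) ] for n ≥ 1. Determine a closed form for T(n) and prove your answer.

We claim T(n) = 2n/(7(n + 7)) for all n ≥ 1.
For the base case n = 1: T(1) = 1/28, and the closed form gives 1/28. They agree.
Suppose the result is true for n = p, so T(p) = 2p/(7(p + 7)).
Then T(p+1) = T(p) + (2/((p + 7)(p + 8))) = (2p/(7(p + 7))) + (2/((p + 7)(p + 8))).
Simplifying, T(p+1) = 2(p + 1)/(7(p + 8)) = 2(p+1)/(7((p+1) + 7)),
which is the closed form with n = p+1.
By the principle of mathematical induction, the result holds for all n ≥ 1.

T(n) = 2n/(7(n + 7))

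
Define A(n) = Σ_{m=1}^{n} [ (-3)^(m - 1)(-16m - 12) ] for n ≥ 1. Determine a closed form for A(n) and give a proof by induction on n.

A(n) = 4(-3)^n(n + 1) - 4

We claim A(n) = 4(-3)^n(n + 1) - 4 for all n ≥ 1.
For the base case n = 1: A(1) = -28, and the closed form gives -28. They agree.
Suppose the result is true for n = m, so A(m) = 4(-3)^m(m + 1) - 4.
Then A(m+1) = A(m) + ((-3)^m(-16m - 28)) = (4(-3)^m(m + 1) - 4) + ((-3)^m(-16m - 28)).
Simplifying, A(m+1) = -12(-3)^m·m - 24(-3)^m - 4 = 4(-3)^(m+1)((m+1) + 1) - 4,
which is the closed form with n = m+1.
By the principle of mathematical induction, the result holds for all n ≥ 1.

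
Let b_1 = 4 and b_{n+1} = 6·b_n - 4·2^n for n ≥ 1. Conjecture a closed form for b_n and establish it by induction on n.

b_n = 2^n + 2·6^(n - 1)

Computing the first terms: b_1 = 4, b_2 = 16, b_3 = 80. This suggests b_n = 2^n + 2·6^(n - 1).
Base step (n = 1): the formula gives 4 = 4 = b_1.
Suppose the result is true for n = j, so b_j = 2^j + 2·6^(j - 1).
Then b_{j+1} = 6·b_j - 4·2^j = 6·(2^j + 2·6^(j - 1)) - 4·2^j = 2^(j + 1) + 2·6^j = 2^(j+1) + 2·6^((j+1) - 1),
which is the claimed formula at n = j+1.
By the principle of mathematical induction, the result holds for all n ≥ 1.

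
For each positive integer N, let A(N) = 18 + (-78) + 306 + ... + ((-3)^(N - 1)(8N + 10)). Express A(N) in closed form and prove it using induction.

A(N) = -(-3)^N(2N + 3) + 3

We claim A(N) = -(-3)^N(2N + 3) + 3 for all N ≥ 1.
Base step (N = 1): A(1) = 18, and the closed form gives 18. They agree.
Inductive step: suppose the statement holds for some r ≥ 1, so A(r) = -(-3)^r(2r + 3) + 3.
Then A(r+1) = A(r) + ((-3)^r(8r + 18)) = (-(-3)^r(2r + 3) + 3) + ((-3)^r(8r + 18)).
Simplifying, A(r+1) = 6(-3)^r·r + 15(-3)^r + 3 = -(-3)^(r+1)(2(r+1) + 3) + 3,
which is the closed form with N = r+1.
By the principle of mathematical induction, the result holds for all N ≥ 1.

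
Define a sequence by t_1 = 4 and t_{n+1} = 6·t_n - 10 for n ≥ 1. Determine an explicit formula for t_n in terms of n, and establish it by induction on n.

Computing the first terms: t_1 = 4, t_2 = 14, t_3 = 74. This suggests t_n = 2·6^(n - 1) + 2.
For the base case n = 1: the formula gives 4 = 4 = t_1.
Inductive step: suppose the statement holds for some i ≥ 1, so t_i = 2·6^(i - 1) + 2.
Then t_{i+1} = 6·t_i - 10 = 6·(2·6^(i - 1) + 2) - 10 = 2·6^i + 2 = 2·6^((i+1) - 1) + 2,
which is the claimed formula at n = i+1.
This completes the induction.

t_n = 2·6^(n - 1) + 2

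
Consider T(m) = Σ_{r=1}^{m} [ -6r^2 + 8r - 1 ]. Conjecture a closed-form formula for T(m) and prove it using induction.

T(m) = -m(2m^2 - m - 2)

We claim T(m) = -m(2m^2 - m - 2) for all m ≥ 1.
Base step (m = 1): T(1) = 1, and the closed form gives 1. They agree.
Inductive step: assume the claim holds for m = r, so T(r) = r(-2r^2 + r + 2).
Then T(r+1) = T(r) + (-6r^2 - 4r + 1) = (r(-2r^2 + r + 2)) + (-6r^2 - 4r + 1).
Simplifying, T(r+1) = -(r + 1)(2r^2 + 3r - 1) = -(r+1)(2(r+1)^2 - (r+1) - 2),
which is the closed form with m = r+1.
By induction, the statement is established for all m ≥ 1.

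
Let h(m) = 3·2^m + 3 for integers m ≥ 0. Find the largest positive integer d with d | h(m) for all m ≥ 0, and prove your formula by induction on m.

Computing the first values: h(0) = 6 and h(1) = 9; gcd(6, 9) = 3, so d ≤ 3.
We prove 3 | 3·2^m + 3 for all m ≥ 0 by induction on m.
When m = 0: h(0) = 6 = 3·(2), so 3 | h(0).
For the inductive step, assume it holds for an arbitrary i ≥ 0, i.e. 3 | h(i). Then
h(i+1) = 3·2^(i+1) + 3 = 2·(3·2^i + 3) - 3 = 2·h(i) - 3. The first term is divisible by 3 by the inductive hypothesis, and -3 is divisible by 3. Hence 3 | h(i+1).
This completes the induction.
Therefore the largest such d is 3.

d = 3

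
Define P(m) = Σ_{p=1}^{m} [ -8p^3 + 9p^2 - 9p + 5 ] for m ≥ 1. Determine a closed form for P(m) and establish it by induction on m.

P(m) = -m(2m^3 + m^2 + 2m - 2)

We claim P(m) = -m(2m^3 + m^2 + 2m - 2) for all m ≥ 1.
Base step (m = 1): P(1) = -3, and the closed form gives -3. They agree.
Suppose the result is true for m = p, so P(p) = p(-2p^3 - p^2 - 2p + 2).
Then P(p+1) = P(p) + (-8p^3 - 15p^2 - 15p - 3) = (p(-2p^3 - p^2 - 2p + 2)) + (-8p^3 - 15p^2 - 15p - 3).
Simplifying, P(p+1) = -(p + 1)(2p^3 + 7p^2 + 10p + 3) = -(p+1)(2(p+1)^3 + (p+1)^2 + 2(p+1) - 2),
which is the closed form with m = p+1.
By induction, the statement is established for all m ≥ 1.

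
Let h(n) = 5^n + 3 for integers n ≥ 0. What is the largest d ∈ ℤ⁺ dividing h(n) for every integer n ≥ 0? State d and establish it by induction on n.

d = 4

Computing the first values: h(0) = 4 and h(1) = 8; gcd(4, 8) = 4, so d ≤ 4.
We prove 4 | 5^n + 3 for all n ≥ 0 by induction on n.
For the base case n = 0: h(0) = 4 = 4·(1), so 4 | h(0).
Inductive step: suppose the statement holds for some r ≥ 0, i.e. 4 | h(r). Then
h(r+1) = 5^(r+1) + 3 = 5·(5^r + 3) - 12 = 5·h(r) - 12. The first term is divisible by 4 by the inductive hypothesis, and -12 is divisible by 4. Hence 4 | h(r+1).
By the principle of mathematical induction, the result holds for all n ≥ 0.
Therefore the largest such d is 4.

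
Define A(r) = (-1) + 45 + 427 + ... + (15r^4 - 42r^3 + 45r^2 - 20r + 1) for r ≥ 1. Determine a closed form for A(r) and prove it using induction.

We claim A(r) = r(3r^4 - 3r^3 - r^2 + 2r - 2) for all r ≥ 1.
Base step (r = 1): A(1) = -1, and the closed form gives -1. They agree.
Inductive step: suppose the statement holds for some k ≥ 1, so A(k) = k(3k^4 - 3k^3 - k^2 + 2k - 2).
Then A(k+1) = A(k) + (15k^4 + 18k^3 + 9k^2 + 4k - 1) = (k(3k^4 - 3k^3 - k^2 + 2k - 2)) + (15k^4 + 18k^3 + 9k^2 + 4k - 1).
Simplifying, A(k+1) = (k + 1)(3k^4 + 9k^3 + 8k^2 + 3k - 1) = (k+1)(3(k+1)^4 - 3(k+1)^3 - (k+1)^2 + 2(k+1) - 2),
which is the closed form with r = k+1.
Hence, by induction on r, the claim holds for every r ≥ 1.

A(r) = r(3r^4 - 3r^3 - r^2 + 2r - 2)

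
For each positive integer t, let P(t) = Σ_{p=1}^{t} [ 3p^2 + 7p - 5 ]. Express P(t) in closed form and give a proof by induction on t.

We claim P(t) = t(t^2 + 5t - 1) for all t ≥ 1.
Base case (t = 1): P(1) = 5, and the closed form gives 5. They agree.
For the inductive step, assume it holds for an arbitrary p ≥ 1, so P(p) = p(p^2 + 5p - 1).
Then P(p+1) = P(p) + (3p^2 + 13p + 5) = (p(p^2 + 5p - 1)) + (3p^2 + 13p + 5).
Simplifying, P(p+1) = (p + 1)(p^2 + 7p + 5) = (p+1)((p+1)^2 + 5(p+1) - 1),
which is the closed form with t = p+1.
By induction, the statement is established for all t ≥ 1.

P(t) = t(t^2 + 5t - 1)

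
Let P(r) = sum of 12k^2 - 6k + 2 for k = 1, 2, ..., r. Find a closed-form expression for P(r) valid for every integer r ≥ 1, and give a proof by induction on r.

P(r) = r(4r^2 + 3r + 1)

We claim P(r) = r(4r^2 + 3r + 1) for all r ≥ 1.
For the base case r = 1: P(1) = 8, and the closed form gives 8. They agree.
Inductive step: suppose the statement holds for some k ≥ 1, so P(k) = k(4k^2 + 3k + 1).
Then P(k+1) = P(k) + (12k^2 + 18k + 8) = (k(4k^2 + 3k + 1)) + (12k^2 + 18k + 8).
Simplifying, P(k+1) = (k + 1)(4k^2 + 11k + 8) = (k+1)(4(k+1)^2 + 3(k+1) + 1),
which is the closed form with r = k+1.
This completes the induction.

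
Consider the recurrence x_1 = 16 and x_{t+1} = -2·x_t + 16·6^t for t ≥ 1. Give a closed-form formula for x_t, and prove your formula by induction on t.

Computing the first terms: x_1 = 16, x_2 = 64, x_3 = 448. This suggests x_t = (-2)^(t + 1) + 2·6^t.
For the base case t = 1: the formula gives 16 = 16 = x_1.
Suppose the result is true for t = r, so x_r = (-2)^(r + 1) + 2·6^r.
Then x_{r+1} = -2·x_r + 16·6^r = -2·((-2)^(r + 1) + 2·6^r) + 16·6^r = (-2)^(r + 2) + 2·6^(r + 1) = (-2)^((r+1) + 1) + 2·6^(r+1),
which is the claimed formula at t = r+1.
By induction, the statement is established for all t ≥ 1.

x_t = (-2)^(t + 1) + 2·6^t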